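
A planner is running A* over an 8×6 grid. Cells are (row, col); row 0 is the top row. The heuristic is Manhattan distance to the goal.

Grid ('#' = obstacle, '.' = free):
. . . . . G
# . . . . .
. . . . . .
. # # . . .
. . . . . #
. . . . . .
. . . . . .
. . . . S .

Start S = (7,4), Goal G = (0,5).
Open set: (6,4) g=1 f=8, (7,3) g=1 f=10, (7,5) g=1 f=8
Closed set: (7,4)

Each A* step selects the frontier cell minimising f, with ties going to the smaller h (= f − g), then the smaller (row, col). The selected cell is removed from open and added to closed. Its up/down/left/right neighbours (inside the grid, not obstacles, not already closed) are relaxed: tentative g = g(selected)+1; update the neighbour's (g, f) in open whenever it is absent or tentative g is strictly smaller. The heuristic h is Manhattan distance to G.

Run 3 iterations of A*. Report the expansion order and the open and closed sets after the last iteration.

step 1: expand (6,4) (f=8, h=7) → closed; open now [(5,4) g=2 f=8, (6,3) g=2 f=10, (6,5) g=2 f=8, (7,3) g=1 f=10, (7,5) g=1 f=8]
step 2: expand (5,4) (f=8, h=6) → closed; open now [(4,4) g=3 f=8, (5,3) g=3 f=10, (5,5) g=3 f=8, (6,3) g=2 f=10, (6,5) g=2 f=8, (7,3) g=1 f=10, (7,5) g=1 f=8]
step 3: expand (4,4) (f=8, h=5) → closed; open now [(3,4) g=4 f=8, (4,3) g=4 f=10, (5,3) g=3 f=10, (5,5) g=3 f=8, (6,3) g=2 f=10, (6,5) g=2 f=8, (7,3) g=1 f=10, (7,5) g=1 f=8]

order=[(6,4) → (5,4) → (4,4)]; open=[(3,4) g=4 f=8, (4,3) g=4 f=10, (5,3) g=3 f=10, (5,5) g=3 f=8, (6,3) g=2 f=10, (6,5) g=2 f=8, (7,3) g=1 f=10, (7,5) g=1 f=8]; closed=[(4,4), (5,4), (6,4), (7,4)]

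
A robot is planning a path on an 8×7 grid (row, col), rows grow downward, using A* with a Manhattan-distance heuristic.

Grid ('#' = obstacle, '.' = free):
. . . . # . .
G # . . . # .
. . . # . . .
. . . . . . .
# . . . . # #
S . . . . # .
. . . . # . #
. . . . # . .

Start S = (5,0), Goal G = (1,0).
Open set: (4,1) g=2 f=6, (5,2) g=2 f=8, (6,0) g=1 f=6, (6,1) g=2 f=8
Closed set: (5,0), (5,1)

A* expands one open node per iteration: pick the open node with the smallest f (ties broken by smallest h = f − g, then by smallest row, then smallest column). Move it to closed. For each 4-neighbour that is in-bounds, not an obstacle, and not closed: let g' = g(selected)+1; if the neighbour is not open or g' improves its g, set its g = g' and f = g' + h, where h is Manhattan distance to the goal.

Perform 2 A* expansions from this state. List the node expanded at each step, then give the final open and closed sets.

step 1: expand (4,1) (f=6, h=4) → closed; open now [(3,1) g=3 f=6, (4,2) g=3 f=8, (5,2) g=2 f=8, (6,0) g=1 f=6, (6,1) g=2 f=8]
step 2: expand (3,1) (f=6, h=3) → closed; open now [(2,1) g=4 f=6, (3,0) g=4 f=6, (3,2) g=4 f=8, (4,2) g=3 f=8, (5,2) g=2 f=8, (6,0) g=1 f=6, (6,1) g=2 f=8]

order=[(4,1) → (3,1)]; open=[(2,1) g=4 f=6, (3,0) g=4 f=6, (3,2) g=4 f=8, (4,2) g=3 f=8, (5,2) g=2 f=8, (6,0) g=1 f=6, (6,1) g=2 f=8]; closed=[(3,1), (4,1), (5,0), (5,1)]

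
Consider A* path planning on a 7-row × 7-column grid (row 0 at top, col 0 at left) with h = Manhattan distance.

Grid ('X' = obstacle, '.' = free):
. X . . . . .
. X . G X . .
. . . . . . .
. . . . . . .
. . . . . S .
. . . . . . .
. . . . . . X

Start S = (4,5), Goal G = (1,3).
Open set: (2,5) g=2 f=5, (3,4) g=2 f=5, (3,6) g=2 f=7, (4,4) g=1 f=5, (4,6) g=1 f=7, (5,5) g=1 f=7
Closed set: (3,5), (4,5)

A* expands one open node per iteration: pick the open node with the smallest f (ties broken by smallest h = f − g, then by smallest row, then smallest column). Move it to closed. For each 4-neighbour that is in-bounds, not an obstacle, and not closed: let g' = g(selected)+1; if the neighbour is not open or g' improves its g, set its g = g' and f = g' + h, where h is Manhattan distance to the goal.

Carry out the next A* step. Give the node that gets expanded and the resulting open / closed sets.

expanded=(2,5); open=[(1,5) g=3 f=5, (2,4) g=3 f=5, (2,6) g=3 f=7, (3,4) g=2 f=5, (3,6) g=2 f=7, (4,4) g=1 f=5, (4,6) g=1 f=7, (5,5) g=1 f=7]; closed=[(2,5), (3,5), (4,5)]

step 1: expand (2,5) (f=5, h=3) → closed; open now [(1,5) g=3 f=5, (2,4) g=3 f=5, (2,6) g=3 f=7, (3,4) g=2 f=5, (3,6) g=2 f=7, (4,4) g=1 f=5, (4,6) g=1 f=7, (5,5) g=1 f=7]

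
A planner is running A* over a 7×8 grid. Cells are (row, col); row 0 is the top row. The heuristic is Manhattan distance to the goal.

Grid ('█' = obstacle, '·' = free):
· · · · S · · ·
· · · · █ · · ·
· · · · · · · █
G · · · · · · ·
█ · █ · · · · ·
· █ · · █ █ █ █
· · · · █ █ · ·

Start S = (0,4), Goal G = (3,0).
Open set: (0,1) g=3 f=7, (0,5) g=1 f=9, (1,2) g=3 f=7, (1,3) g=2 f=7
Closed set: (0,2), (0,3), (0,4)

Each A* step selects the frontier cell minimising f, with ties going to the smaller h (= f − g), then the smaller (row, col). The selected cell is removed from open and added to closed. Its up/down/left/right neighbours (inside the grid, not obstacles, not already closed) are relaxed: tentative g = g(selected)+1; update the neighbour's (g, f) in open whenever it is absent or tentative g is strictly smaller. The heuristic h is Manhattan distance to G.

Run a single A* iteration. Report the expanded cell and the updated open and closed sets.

step 1: expand (0,1) (f=7, h=4) → closed; open now [(0,0) g=4 f=7, (0,5) g=1 f=9, (1,1) g=4 f=7, (1,2) g=3 f=7, (1,3) g=2 f=7]

expanded=(0,1); open=[(0,0) g=4 f=7, (0,5) g=1 f=9, (1,1) g=4 f=7, (1,2) g=3 f=7, (1,3) g=2 f=7]; closed=[(0,1), (0,2), (0,3), (0,4)]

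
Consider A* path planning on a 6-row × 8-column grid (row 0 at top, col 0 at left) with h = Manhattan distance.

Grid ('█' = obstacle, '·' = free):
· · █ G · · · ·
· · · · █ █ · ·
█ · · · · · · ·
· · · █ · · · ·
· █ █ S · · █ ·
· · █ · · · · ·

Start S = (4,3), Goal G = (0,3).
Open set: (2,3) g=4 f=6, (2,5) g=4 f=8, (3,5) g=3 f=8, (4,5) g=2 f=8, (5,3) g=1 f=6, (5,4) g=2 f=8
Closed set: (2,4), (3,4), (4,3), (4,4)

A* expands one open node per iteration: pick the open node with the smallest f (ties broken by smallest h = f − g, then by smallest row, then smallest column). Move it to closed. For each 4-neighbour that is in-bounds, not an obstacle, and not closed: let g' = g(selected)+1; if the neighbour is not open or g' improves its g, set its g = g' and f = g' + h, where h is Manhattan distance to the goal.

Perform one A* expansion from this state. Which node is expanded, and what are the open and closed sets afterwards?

expanded=(2,3); open=[(1,3) g=5 f=6, (2,2) g=5 f=8, (2,5) g=4 f=8, (3,5) g=3 f=8, (4,5) g=2 f=8, (5,3) g=1 f=6, (5,4) g=2 f=8]; closed=[(2,3), (2,4), (3,4), (4,3), (4,4)]

step 1: expand (2,3) (f=6, h=2) → closed; open now [(1,3) g=5 f=6, (2,2) g=5 f=8, (2,5) g=4 f=8, (3,5) g=3 f=8, (4,5) g=2 f=8, (5,3) g=1 f=6, (5,4) g=2 f=8]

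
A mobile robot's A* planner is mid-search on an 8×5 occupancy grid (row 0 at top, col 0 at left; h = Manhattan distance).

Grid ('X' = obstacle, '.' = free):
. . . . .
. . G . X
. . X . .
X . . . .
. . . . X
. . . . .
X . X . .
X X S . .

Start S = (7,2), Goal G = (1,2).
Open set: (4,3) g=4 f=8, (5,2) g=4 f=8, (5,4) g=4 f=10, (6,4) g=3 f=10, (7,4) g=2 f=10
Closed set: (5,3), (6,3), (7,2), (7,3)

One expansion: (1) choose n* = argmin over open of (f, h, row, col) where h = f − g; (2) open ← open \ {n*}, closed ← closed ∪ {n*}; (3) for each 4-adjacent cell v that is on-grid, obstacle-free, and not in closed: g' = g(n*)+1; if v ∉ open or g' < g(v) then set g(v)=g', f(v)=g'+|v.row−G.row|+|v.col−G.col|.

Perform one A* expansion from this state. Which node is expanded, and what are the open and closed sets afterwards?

expanded=(4,3); open=[(3,3) g=5 f=8, (4,2) g=5 f=8, (5,2) g=4 f=8, (5,4) g=4 f=10, (6,4) g=3 f=10, (7,4) g=2 f=10]; closed=[(4,3), (5,3), (6,3), (7,2), (7,3)]

step 1: expand (4,3) (f=8, h=4) → closed; open now [(3,3) g=5 f=8, (4,2) g=5 f=8, (5,2) g=4 f=8, (5,4) g=4 f=10, (6,4) g=3 f=10, (7,4) g=2 f=10]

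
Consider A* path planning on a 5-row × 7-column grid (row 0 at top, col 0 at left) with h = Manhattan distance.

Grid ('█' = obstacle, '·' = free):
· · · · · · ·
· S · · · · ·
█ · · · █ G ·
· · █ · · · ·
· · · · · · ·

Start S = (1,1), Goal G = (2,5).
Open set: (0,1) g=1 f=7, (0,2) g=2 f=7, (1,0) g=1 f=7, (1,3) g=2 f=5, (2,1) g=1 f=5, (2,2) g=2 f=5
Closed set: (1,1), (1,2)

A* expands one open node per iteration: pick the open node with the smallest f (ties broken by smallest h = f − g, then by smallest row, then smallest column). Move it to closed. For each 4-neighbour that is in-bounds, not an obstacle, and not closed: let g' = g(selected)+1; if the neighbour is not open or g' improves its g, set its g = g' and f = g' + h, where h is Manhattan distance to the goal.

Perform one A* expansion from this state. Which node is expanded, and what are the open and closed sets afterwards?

expanded=(1,3); open=[(0,1) g=1 f=7, (0,2) g=2 f=7, (0,3) g=3 f=7, (1,0) g=1 f=7, (1,4) g=3 f=5, (2,1) g=1 f=5, (2,2) g=2 f=5, (2,3) g=3 f=5]; closed=[(1,1), (1,2), (1,3)]

step 1: expand (1,3) (f=5, h=3) → closed; open now [(0,1) g=1 f=7, (0,2) g=2 f=7, (0,3) g=3 f=7, (1,0) g=1 f=7, (1,4) g=3 f=5, (2,1) g=1 f=5, (2,2) g=2 f=5, (2,3) g=3 f=5]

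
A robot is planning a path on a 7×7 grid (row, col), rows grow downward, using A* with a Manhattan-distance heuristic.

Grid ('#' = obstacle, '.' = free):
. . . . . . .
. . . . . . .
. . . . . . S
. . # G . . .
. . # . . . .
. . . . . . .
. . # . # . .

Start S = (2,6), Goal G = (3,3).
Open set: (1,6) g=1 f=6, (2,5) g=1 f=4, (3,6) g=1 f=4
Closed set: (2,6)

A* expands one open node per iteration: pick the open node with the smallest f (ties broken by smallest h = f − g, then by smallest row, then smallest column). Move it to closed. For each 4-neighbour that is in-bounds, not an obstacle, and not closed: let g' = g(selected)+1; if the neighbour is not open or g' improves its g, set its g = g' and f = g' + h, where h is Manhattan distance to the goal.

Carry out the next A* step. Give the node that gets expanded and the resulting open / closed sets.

expanded=(2,5); open=[(1,5) g=2 f=6, (1,6) g=1 f=6, (2,4) g=2 f=4, (3,5) g=2 f=4, (3,6) g=1 f=4]; closed=[(2,5), (2,6)]

step 1: expand (2,5) (f=4, h=3) → closed; open now [(1,5) g=2 f=6, (1,6) g=1 f=6, (2,4) g=2 f=4, (3,5) g=2 f=4, (3,6) g=1 f=4]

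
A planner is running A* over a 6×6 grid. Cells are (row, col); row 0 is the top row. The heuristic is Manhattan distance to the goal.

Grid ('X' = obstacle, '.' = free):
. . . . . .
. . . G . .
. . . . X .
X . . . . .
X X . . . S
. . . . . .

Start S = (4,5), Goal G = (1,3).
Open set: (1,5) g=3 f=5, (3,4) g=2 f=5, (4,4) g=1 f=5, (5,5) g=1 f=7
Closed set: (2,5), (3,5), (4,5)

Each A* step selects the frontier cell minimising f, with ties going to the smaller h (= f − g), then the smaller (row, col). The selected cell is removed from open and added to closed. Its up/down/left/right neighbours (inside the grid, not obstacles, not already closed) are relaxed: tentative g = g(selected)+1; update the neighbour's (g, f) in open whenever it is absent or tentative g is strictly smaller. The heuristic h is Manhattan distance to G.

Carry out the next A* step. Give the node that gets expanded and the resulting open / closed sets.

step 1: expand (1,5) (f=5, h=2) → closed; open now [(0,5) g=4 f=7, (1,4) g=4 f=5, (3,4) g=2 f=5, (4,4) g=1 f=5, (5,5) g=1 f=7]

expanded=(1,5); open=[(0,5) g=4 f=7, (1,4) g=4 f=5, (3,4) g=2 f=5, (4,4) g=1 f=5, (5,5) g=1 f=7]; closed=[(1,5), (2,5), (3,5), (4,5)]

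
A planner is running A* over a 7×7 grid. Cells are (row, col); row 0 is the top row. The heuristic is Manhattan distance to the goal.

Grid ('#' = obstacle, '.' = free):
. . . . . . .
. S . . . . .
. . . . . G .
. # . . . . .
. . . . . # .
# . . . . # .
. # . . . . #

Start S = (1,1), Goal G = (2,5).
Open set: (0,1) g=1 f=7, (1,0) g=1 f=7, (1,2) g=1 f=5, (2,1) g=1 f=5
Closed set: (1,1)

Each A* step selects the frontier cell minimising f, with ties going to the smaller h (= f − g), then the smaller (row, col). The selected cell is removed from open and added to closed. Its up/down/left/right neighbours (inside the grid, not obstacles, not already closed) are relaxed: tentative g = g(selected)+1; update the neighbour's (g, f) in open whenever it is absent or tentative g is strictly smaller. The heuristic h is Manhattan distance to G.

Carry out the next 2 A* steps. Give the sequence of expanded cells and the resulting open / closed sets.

step 1: expand (1,2) (f=5, h=4) → closed; open now [(0,1) g=1 f=7, (0,2) g=2 f=7, (1,0) g=1 f=7, (1,3) g=2 f=5, (2,1) g=1 f=5, (2,2) g=2 f=5]
step 2: expand (1,3) (f=5, h=3) → closed; open now [(0,1) g=1 f=7, (0,2) g=2 f=7, (0,3) g=3 f=7, (1,0) g=1 f=7, (1,4) g=3 f=5, (2,1) g=1 f=5, (2,2) g=2 f=5, (2,3) g=3 f=5]

order=[(1,2) → (1,3)]; open=[(0,1) g=1 f=7, (0,2) g=2 f=7, (0,3) g=3 f=7, (1,0) g=1 f=7, (1,4) g=3 f=5, (2,1) g=1 f=5, (2,2) g=2 f=5, (2,3) g=3 f=5]; closed=[(1,1), (1,2), (1,3)]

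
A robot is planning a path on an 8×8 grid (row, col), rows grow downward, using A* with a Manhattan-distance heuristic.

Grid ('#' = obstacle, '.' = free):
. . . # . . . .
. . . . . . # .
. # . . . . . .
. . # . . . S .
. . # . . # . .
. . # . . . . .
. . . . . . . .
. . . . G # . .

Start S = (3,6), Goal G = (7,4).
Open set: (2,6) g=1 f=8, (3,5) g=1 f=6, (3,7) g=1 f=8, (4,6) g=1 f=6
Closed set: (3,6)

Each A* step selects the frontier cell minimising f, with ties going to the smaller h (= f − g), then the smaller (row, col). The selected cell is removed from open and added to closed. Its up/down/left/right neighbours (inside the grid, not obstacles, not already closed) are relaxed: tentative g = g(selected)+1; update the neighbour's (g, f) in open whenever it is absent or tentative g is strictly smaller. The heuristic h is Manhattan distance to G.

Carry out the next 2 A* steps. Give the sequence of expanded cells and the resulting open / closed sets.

order=[(3,5) → (3,4)]; open=[(2,4) g=3 f=8, (2,5) g=2 f=8, (2,6) g=1 f=8, (3,3) g=3 f=8, (3,7) g=1 f=8, (4,4) g=3 f=6, (4,6) g=1 f=6]; closed=[(3,4), (3,5), (3,6)]

step 1: expand (3,5) (f=6, h=5) → closed; open now [(2,5) g=2 f=8, (2,6) g=1 f=8, (3,4) g=2 f=6, (3,7) g=1 f=8, (4,6) g=1 f=6]
step 2: expand (3,4) (f=6, h=4) → closed; open now [(2,4) g=3 f=8, (2,5) g=2 f=8, (2,6) g=1 f=8, (3,3) g=3 f=8, (3,7) g=1 f=8, (4,4) g=3 f=6, (4,6) g=1 f=6]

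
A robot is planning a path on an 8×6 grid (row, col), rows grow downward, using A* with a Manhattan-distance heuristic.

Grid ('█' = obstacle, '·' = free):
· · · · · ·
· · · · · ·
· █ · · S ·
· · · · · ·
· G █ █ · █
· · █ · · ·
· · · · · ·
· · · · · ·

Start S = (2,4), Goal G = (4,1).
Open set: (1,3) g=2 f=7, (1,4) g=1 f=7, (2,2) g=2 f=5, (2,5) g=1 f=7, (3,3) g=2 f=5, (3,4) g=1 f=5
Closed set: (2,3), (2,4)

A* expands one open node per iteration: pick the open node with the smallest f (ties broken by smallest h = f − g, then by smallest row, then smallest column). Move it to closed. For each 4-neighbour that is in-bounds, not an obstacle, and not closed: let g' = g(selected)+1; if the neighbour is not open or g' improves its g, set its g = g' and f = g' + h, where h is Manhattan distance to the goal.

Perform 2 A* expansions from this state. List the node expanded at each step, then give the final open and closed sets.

order=[(2,2) → (3,2)]; open=[(1,2) g=3 f=7, (1,3) g=2 f=7, (1,4) g=1 f=7, (2,5) g=1 f=7, (3,1) g=4 f=5, (3,3) g=2 f=5, (3,4) g=1 f=5]; closed=[(2,2), (2,3), (2,4), (3,2)]

step 1: expand (2,2) (f=5, h=3) → closed; open now [(1,2) g=3 f=7, (1,3) g=2 f=7, (1,4) g=1 f=7, (2,5) g=1 f=7, (3,2) g=3 f=5, (3,3) g=2 f=5, (3,4) g=1 f=5]
step 2: expand (3,2) (f=5, h=2) → closed; open now [(1,2) g=3 f=7, (1,3) g=2 f=7, (1,4) g=1 f=7, (2,5) g=1 f=7, (3,1) g=4 f=5, (3,3) g=2 f=5, (3,4) g=1 f=5]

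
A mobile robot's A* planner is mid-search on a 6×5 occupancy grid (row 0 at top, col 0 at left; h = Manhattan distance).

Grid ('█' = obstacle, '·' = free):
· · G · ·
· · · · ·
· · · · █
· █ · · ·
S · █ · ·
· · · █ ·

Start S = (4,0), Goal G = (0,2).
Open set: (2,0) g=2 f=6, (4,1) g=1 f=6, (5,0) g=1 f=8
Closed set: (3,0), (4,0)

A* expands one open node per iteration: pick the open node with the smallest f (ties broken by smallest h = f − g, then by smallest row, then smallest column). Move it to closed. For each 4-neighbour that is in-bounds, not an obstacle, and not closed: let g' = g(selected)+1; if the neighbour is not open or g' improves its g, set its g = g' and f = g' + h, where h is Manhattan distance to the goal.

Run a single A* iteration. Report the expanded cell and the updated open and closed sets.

step 1: expand (2,0) (f=6, h=4) → closed; open now [(1,0) g=3 f=6, (2,1) g=3 f=6, (4,1) g=1 f=6, (5,0) g=1 f=8]

expanded=(2,0); open=[(1,0) g=3 f=6, (2,1) g=3 f=6, (4,1) g=1 f=6, (5,0) g=1 f=8]; closed=[(2,0), (3,0), (4,0)]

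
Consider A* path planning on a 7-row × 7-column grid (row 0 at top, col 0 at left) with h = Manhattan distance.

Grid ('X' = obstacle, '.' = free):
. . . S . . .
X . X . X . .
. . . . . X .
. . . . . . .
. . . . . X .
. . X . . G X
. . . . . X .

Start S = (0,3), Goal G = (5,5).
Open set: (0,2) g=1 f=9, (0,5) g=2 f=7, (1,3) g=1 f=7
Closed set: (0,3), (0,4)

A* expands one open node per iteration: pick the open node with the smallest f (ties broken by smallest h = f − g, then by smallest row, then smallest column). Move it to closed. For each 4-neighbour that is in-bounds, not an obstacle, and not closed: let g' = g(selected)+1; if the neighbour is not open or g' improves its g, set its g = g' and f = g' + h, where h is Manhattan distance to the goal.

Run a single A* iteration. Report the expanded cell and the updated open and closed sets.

expanded=(0,5); open=[(0,2) g=1 f=9, (0,6) g=3 f=9, (1,3) g=1 f=7, (1,5) g=3 f=7]; closed=[(0,3), (0,4), (0,5)]

step 1: expand (0,5) (f=7, h=5) → closed; open now [(0,2) g=1 f=9, (0,6) g=3 f=9, (1,3) g=1 f=7, (1,5) g=3 f=7]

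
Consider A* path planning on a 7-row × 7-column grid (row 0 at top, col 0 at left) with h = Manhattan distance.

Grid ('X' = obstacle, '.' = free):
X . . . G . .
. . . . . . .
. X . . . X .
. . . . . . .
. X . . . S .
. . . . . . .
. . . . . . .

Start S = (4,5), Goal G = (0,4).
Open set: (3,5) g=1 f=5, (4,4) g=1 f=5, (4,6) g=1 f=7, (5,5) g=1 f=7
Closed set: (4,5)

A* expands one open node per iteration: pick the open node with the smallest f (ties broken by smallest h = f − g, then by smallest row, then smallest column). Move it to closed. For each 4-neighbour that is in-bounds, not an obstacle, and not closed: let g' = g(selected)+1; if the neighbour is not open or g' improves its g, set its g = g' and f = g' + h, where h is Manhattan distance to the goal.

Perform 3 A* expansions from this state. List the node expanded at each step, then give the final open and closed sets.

order=[(3,5) → (3,4) → (2,4)]; open=[(1,4) g=4 f=5, (2,3) g=4 f=7, (3,3) g=3 f=7, (3,6) g=2 f=7, (4,4) g=1 f=5, (4,6) g=1 f=7, (5,5) g=1 f=7]; closed=[(2,4), (3,4), (3,5), (4,5)]

step 1: expand (3,5) (f=5, h=4) → closed; open now [(3,4) g=2 f=5, (3,6) g=2 f=7, (4,4) g=1 f=5, (4,6) g=1 f=7, (5,5) g=1 f=7]
step 2: expand (3,4) (f=5, h=3) → closed; open now [(2,4) g=3 f=5, (3,3) g=3 f=7, (3,6) g=2 f=7, (4,4) g=1 f=5, (4,6) g=1 f=7, (5,5) g=1 f=7]
step 3: expand (2,4) (f=5, h=2) → closed; open now [(1,4) g=4 f=5, (2,3) g=4 f=7, (3,3) g=3 f=7, (3,6) g=2 f=7, (4,4) g=1 f=5, (4,6) g=1 f=7, (5,5) g=1 f=7]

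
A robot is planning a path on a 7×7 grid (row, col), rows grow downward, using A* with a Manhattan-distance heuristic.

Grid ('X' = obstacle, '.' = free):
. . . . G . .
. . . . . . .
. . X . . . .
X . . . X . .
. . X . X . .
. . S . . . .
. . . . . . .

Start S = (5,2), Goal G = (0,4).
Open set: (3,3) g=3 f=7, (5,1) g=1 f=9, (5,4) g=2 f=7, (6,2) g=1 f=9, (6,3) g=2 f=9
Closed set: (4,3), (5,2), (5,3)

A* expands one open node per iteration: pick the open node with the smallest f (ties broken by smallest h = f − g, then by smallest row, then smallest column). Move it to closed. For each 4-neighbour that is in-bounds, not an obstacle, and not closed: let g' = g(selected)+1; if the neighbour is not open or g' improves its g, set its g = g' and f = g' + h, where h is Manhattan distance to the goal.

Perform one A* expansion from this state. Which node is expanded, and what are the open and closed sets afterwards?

step 1: expand (3,3) (f=7, h=4) → closed; open now [(2,3) g=4 f=7, (3,2) g=4 f=9, (5,1) g=1 f=9, (5,4) g=2 f=7, (6,2) g=1 f=9, (6,3) g=2 f=9]

expanded=(3,3); open=[(2,3) g=4 f=7, (3,2) g=4 f=9, (5,1) g=1 f=9, (5,4) g=2 f=7, (6,2) g=1 f=9, (6,3) g=2 f=9]; closed=[(3,3), (4,3), (5,2), (5,3)]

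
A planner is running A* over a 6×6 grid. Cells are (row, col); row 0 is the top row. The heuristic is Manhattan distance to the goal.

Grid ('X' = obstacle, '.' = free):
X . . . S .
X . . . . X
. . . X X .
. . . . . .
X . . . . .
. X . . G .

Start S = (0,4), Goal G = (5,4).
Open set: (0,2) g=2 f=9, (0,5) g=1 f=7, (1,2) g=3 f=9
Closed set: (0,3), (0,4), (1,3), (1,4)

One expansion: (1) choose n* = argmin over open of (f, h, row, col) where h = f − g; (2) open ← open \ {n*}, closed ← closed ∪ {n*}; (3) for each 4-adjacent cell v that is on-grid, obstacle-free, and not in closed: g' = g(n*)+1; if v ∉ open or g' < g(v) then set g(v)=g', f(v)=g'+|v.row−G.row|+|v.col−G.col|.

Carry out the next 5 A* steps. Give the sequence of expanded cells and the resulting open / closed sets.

step 1: expand (0,5) (f=7, h=6) → closed; open now [(0,2) g=2 f=9, (1,2) g=3 f=9]
step 2: expand (1,2) (f=9, h=6) → closed; open now [(0,2) g=2 f=9, (1,1) g=4 f=11, (2,2) g=4 f=9]
step 3: expand (2,2) (f=9, h=5) → closed; open now [(0,2) g=2 f=9, (1,1) g=4 f=11, (2,1) g=5 f=11, (3,2) g=5 f=9]
step 4: expand (3,2) (f=9, h=4) → closed; open now [(0,2) g=2 f=9, (1,1) g=4 f=11, (2,1) g=5 f=11, (3,1) g=6 f=11, (3,3) g=6 f=9, (4,2) g=6 f=9]
step 5: expand (3,3) (f=9, h=3) → closed; open now [(0,2) g=2 f=9, (1,1) g=4 f=11, (2,1) g=5 f=11, (3,1) g=6 f=11, (3,4) g=7 f=9, (4,2) g=6 f=9, (4,3) g=7 f=9]

order=[(0,5) → (1,2) → (2,2) → (3,2) → (3,3)]; open=[(0,2) g=2 f=9, (1,1) g=4 f=11, (2,1) g=5 f=11, (3,1) g=6 f=11, (3,4) g=7 f=9, (4,2) g=6 f=9, (4,3) g=7 f=9]; closed=[(0,3), (0,4), (0,5), (1,2), (1,3), (1,4), (2,2), (3,2), (3,3)]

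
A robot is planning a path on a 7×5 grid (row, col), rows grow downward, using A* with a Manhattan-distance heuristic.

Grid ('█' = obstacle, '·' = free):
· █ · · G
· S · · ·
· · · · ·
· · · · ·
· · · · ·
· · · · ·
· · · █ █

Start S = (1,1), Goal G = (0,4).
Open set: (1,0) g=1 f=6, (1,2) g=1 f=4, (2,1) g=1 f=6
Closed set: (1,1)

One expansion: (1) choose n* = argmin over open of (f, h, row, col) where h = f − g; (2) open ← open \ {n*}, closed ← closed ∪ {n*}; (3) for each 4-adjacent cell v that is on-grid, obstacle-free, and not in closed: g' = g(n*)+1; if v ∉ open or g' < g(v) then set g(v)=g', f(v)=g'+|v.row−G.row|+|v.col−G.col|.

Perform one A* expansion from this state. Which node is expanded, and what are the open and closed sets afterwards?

expanded=(1,2); open=[(0,2) g=2 f=4, (1,0) g=1 f=6, (1,3) g=2 f=4, (2,1) g=1 f=6, (2,2) g=2 f=6]; closed=[(1,1), (1,2)]

step 1: expand (1,2) (f=4, h=3) → closed; open now [(0,2) g=2 f=4, (1,0) g=1 f=6, (1,3) g=2 f=4, (2,1) g=1 f=6, (2,2) g=2 f=6]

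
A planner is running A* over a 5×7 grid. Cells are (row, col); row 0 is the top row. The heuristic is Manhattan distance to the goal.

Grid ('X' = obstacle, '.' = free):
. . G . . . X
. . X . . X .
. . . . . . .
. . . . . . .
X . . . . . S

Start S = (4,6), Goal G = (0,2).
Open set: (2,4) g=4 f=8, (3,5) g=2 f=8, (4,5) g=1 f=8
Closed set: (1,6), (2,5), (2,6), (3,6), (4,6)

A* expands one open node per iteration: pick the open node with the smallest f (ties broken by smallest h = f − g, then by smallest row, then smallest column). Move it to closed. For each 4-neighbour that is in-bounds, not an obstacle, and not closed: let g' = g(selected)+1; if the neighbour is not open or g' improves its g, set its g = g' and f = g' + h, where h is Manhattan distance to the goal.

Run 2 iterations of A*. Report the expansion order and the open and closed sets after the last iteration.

step 1: expand (2,4) (f=8, h=4) → closed; open now [(1,4) g=5 f=8, (2,3) g=5 f=8, (3,4) g=5 f=10, (3,5) g=2 f=8, (4,5) g=1 f=8]
step 2: expand (1,4) (f=8, h=3) → closed; open now [(0,4) g=6 f=8, (1,3) g=6 f=8, (2,3) g=5 f=8, (3,4) g=5 f=10, (3,5) g=2 f=8, (4,5) g=1 f=8]

order=[(2,4) → (1,4)]; open=[(0,4) g=6 f=8, (1,3) g=6 f=8, (2,3) g=5 f=8, (3,4) g=5 f=10, (3,5) g=2 f=8, (4,5) g=1 f=8]; closed=[(1,4), (1,6), (2,4), (2,5), (2,6), (3,6), (4,6)]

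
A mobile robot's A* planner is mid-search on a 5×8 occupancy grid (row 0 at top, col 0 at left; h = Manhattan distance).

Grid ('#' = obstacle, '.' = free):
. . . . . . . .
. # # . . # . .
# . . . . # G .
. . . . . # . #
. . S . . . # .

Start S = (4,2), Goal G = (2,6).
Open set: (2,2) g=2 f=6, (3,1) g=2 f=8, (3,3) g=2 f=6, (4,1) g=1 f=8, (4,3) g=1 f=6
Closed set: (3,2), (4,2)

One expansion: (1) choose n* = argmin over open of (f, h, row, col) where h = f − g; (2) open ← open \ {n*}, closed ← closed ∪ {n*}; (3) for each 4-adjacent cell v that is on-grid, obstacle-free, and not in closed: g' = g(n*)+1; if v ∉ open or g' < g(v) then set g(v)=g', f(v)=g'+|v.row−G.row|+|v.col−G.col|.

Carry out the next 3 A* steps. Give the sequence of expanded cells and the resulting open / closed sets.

step 1: expand (2,2) (f=6, h=4) → closed; open now [(2,1) g=3 f=8, (2,3) g=3 f=6, (3,1) g=2 f=8, (3,3) g=2 f=6, (4,1) g=1 f=8, (4,3) g=1 f=6]
step 2: expand (2,3) (f=6, h=3) → closed; open now [(1,3) g=4 f=8, (2,1) g=3 f=8, (2,4) g=4 f=6, (3,1) g=2 f=8, (3,3) g=2 f=6, (4,1) g=1 f=8, (4,3) g=1 f=6]
step 3: expand (2,4) (f=6, h=2) → closed; open now [(1,3) g=4 f=8, (1,4) g=5 f=8, (2,1) g=3 f=8, (3,1) g=2 f=8, (3,3) g=2 f=6, (3,4) g=5 f=8, (4,1) g=1 f=8, (4,3) g=1 f=6]

order=[(2,2) → (2,3) → (2,4)]; open=[(1,3) g=4 f=8, (1,4) g=5 f=8, (2,1) g=3 f=8, (3,1) g=2 f=8, (3,3) g=2 f=6, (3,4) g=5 f=8, (4,1) g=1 f=8, (4,3) g=1 f=6]; closed=[(2,2), (2,3), (2,4), (3,2), (4,2)]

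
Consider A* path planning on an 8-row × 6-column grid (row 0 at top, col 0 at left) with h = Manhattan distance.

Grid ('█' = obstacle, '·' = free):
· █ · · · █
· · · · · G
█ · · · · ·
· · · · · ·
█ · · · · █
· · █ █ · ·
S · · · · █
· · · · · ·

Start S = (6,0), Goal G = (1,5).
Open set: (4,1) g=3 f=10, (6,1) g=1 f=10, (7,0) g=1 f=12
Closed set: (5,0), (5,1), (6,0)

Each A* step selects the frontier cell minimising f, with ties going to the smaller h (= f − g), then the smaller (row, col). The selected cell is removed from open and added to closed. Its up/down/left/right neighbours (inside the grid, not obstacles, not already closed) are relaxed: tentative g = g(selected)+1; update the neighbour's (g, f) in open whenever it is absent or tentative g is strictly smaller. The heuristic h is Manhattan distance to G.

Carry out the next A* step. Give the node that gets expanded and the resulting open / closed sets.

step 1: expand (4,1) (f=10, h=7) → closed; open now [(3,1) g=4 f=10, (4,2) g=4 f=10, (6,1) g=1 f=10, (7,0) g=1 f=12]

expanded=(4,1); open=[(3,1) g=4 f=10, (4,2) g=4 f=10, (6,1) g=1 f=10, (7,0) g=1 f=12]; closed=[(4,1), (5,0), (5,1), (6,0)]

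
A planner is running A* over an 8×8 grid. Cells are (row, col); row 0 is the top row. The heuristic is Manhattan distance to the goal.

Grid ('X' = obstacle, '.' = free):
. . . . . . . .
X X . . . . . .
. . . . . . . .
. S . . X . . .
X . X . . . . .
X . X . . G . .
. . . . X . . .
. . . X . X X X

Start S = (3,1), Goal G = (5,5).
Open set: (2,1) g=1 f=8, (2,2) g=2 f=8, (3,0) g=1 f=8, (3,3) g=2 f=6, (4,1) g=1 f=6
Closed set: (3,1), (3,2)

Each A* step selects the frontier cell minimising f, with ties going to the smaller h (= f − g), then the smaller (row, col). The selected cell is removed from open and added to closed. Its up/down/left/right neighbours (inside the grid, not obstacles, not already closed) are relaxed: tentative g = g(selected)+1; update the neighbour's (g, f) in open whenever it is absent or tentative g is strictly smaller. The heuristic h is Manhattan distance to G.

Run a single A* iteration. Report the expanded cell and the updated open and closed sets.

step 1: expand (3,3) (f=6, h=4) → closed; open now [(2,1) g=1 f=8, (2,2) g=2 f=8, (2,3) g=3 f=8, (3,0) g=1 f=8, (4,1) g=1 f=6, (4,3) g=3 f=6]

expanded=(3,3); open=[(2,1) g=1 f=8, (2,2) g=2 f=8, (2,3) g=3 f=8, (3,0) g=1 f=8, (4,1) g=1 f=6, (4,3) g=3 f=6]; closed=[(3,1), (3,2), (3,3)]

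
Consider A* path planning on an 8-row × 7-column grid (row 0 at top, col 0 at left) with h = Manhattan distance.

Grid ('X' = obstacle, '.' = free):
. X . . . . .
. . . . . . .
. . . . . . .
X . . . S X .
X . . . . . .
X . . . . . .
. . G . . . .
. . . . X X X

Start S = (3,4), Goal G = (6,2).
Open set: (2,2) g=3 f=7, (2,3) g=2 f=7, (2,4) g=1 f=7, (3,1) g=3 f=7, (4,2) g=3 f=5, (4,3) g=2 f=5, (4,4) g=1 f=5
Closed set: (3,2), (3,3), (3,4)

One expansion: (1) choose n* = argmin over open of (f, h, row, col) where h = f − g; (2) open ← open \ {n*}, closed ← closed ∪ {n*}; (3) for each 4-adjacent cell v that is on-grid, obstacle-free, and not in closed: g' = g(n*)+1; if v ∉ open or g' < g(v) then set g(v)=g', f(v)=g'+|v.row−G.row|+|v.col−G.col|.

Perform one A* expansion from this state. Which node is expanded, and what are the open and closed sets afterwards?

step 1: expand (4,2) (f=5, h=2) → closed; open now [(2,2) g=3 f=7, (2,3) g=2 f=7, (2,4) g=1 f=7, (3,1) g=3 f=7, (4,1) g=4 f=7, (4,3) g=2 f=5, (4,4) g=1 f=5, (5,2) g=4 f=5]

expanded=(4,2); open=[(2,2) g=3 f=7, (2,3) g=2 f=7, (2,4) g=1 f=7, (3,1) g=3 f=7, (4,1) g=4 f=7, (4,3) g=2 f=5, (4,4) g=1 f=5, (5,2) g=4 f=5]; closed=[(3,2), (3,3), (3,4), (4,2)]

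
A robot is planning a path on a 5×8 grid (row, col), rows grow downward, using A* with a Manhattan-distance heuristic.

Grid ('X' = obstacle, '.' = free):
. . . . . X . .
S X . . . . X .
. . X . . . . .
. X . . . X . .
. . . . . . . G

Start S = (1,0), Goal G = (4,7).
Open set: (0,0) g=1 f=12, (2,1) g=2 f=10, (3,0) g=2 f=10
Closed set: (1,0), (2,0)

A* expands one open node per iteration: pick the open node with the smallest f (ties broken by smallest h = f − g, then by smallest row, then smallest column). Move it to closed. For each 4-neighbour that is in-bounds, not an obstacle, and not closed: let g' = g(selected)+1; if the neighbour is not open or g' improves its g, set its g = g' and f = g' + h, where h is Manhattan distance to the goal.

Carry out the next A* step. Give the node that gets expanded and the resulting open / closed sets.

expanded=(2,1); open=[(0,0) g=1 f=12, (3,0) g=2 f=10]; closed=[(1,0), (2,0), (2,1)]

step 1: expand (2,1) (f=10, h=8) → closed; open now [(0,0) g=1 f=12, (3,0) g=2 f=10]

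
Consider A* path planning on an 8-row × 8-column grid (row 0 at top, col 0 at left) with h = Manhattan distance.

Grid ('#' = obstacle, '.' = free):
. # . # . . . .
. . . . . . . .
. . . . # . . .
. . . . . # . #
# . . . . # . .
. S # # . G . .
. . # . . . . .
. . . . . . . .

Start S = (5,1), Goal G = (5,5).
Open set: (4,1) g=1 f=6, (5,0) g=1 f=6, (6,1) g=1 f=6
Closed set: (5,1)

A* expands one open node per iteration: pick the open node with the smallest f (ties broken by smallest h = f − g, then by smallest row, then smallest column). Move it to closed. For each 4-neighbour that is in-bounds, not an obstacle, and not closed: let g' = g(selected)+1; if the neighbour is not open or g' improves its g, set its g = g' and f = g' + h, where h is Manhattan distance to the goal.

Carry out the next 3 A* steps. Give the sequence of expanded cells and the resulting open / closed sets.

step 1: expand (4,1) (f=6, h=5) → closed; open now [(3,1) g=2 f=8, (4,2) g=2 f=6, (5,0) g=1 f=6, (6,1) g=1 f=6]
step 2: expand (4,2) (f=6, h=4) → closed; open now [(3,1) g=2 f=8, (3,2) g=3 f=8, (4,3) g=3 f=6, (5,0) g=1 f=6, (6,1) g=1 f=6]
step 3: expand (4,3) (f=6, h=3) → closed; open now [(3,1) g=2 f=8, (3,2) g=3 f=8, (3,3) g=4 f=8, (4,4) g=4 f=6, (5,0) g=1 f=6, (6,1) g=1 f=6]

order=[(4,1) → (4,2) → (4,3)]; open=[(3,1) g=2 f=8, (3,2) g=3 f=8, (3,3) g=4 f=8, (4,4) g=4 f=6, (5,0) g=1 f=6, (6,1) g=1 f=6]; closed=[(4,1), (4,2), (4,3), (5,1)]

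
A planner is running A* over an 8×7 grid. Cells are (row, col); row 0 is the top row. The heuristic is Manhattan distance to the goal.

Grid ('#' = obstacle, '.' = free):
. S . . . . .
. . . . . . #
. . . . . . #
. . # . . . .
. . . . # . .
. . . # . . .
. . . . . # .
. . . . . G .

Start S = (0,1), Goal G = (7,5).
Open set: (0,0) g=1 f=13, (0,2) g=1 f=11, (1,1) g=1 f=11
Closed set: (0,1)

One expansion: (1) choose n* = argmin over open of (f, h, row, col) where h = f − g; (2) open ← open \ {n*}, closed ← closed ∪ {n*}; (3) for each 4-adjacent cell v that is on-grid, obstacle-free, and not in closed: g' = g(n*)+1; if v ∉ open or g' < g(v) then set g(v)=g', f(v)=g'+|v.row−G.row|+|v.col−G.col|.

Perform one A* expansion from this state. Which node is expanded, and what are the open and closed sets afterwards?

step 1: expand (0,2) (f=11, h=10) → closed; open now [(0,0) g=1 f=13, (0,3) g=2 f=11, (1,1) g=1 f=11, (1,2) g=2 f=11]

expanded=(0,2); open=[(0,0) g=1 f=13, (0,3) g=2 f=11, (1,1) g=1 f=11, (1,2) g=2 f=11]; closed=[(0,1), (0,2)]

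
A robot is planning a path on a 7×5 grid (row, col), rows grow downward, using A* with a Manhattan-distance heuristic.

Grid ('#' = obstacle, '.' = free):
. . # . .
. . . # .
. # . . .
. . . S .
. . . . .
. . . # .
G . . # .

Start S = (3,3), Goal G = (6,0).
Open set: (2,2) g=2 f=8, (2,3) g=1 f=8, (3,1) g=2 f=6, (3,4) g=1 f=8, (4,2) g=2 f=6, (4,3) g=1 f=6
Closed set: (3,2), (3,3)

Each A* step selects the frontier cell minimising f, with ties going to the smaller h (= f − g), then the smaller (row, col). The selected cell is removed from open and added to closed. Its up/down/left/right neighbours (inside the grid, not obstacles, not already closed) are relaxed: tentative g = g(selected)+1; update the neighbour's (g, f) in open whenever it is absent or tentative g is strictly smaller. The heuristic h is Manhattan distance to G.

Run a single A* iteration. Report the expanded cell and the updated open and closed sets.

step 1: expand (3,1) (f=6, h=4) → closed; open now [(2,2) g=2 f=8, (2,3) g=1 f=8, (3,0) g=3 f=6, (3,4) g=1 f=8, (4,1) g=3 f=6, (4,2) g=2 f=6, (4,3) g=1 f=6]

expanded=(3,1); open=[(2,2) g=2 f=8, (2,3) g=1 f=8, (3,0) g=3 f=6, (3,4) g=1 f=8, (4,1) g=3 f=6, (4,2) g=2 f=6, (4,3) g=1 f=6]; closed=[(3,1), (3,2), (3,3)]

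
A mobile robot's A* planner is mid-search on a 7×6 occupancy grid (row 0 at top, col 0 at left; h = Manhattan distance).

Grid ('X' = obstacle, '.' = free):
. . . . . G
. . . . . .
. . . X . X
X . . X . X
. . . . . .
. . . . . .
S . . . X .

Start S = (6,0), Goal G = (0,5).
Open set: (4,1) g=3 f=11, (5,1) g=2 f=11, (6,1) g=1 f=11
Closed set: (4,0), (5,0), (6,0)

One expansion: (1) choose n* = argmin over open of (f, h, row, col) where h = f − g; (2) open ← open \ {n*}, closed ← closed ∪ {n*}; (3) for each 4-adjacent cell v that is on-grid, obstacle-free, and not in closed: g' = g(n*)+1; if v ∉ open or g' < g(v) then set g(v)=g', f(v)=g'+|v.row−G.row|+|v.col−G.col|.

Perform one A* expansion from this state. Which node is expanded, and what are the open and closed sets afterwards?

expanded=(4,1); open=[(3,1) g=4 f=11, (4,2) g=4 f=11, (5,1) g=2 f=11, (6,1) g=1 f=11]; closed=[(4,0), (4,1), (5,0), (6,0)]

step 1: expand (4,1) (f=11, h=8) → closed; open now [(3,1) g=4 f=11, (4,2) g=4 f=11, (5,1) g=2 f=11, (6,1) g=1 f=11]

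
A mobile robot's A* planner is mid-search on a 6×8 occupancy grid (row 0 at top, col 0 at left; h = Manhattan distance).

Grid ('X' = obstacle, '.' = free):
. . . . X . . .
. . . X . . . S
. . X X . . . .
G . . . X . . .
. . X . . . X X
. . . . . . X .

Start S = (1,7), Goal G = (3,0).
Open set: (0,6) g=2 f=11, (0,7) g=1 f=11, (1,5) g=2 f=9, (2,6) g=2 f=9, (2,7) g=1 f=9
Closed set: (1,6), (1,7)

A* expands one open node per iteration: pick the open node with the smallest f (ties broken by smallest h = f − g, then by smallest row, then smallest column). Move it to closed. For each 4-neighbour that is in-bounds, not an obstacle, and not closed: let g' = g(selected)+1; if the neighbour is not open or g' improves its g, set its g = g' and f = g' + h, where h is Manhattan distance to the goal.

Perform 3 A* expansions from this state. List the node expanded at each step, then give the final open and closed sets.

order=[(1,5) → (1,4) → (2,4)]; open=[(0,5) g=3 f=11, (0,6) g=2 f=11, (0,7) g=1 f=11, (2,5) g=3 f=9, (2,6) g=2 f=9, (2,7) g=1 f=9]; closed=[(1,4), (1,5), (1,6), (1,7), (2,4)]

step 1: expand (1,5) (f=9, h=7) → closed; open now [(0,5) g=3 f=11, (0,6) g=2 f=11, (0,7) g=1 f=11, (1,4) g=3 f=9, (2,5) g=3 f=9, (2,6) g=2 f=9, (2,7) g=1 f=9]
step 2: expand (1,4) (f=9, h=6) → closed; open now [(0,5) g=3 f=11, (0,6) g=2 f=11, (0,7) g=1 f=11, (2,4) g=4 f=9, (2,5) g=3 f=9, (2,6) g=2 f=9, (2,7) g=1 f=9]
step 3: expand (2,4) (f=9, h=5) → closed; open now [(0,5) g=3 f=11, (0,6) g=2 f=11, (0,7) g=1 f=11, (2,5) g=3 f=9, (2,6) g=2 f=9, (2,7) g=1 f=9]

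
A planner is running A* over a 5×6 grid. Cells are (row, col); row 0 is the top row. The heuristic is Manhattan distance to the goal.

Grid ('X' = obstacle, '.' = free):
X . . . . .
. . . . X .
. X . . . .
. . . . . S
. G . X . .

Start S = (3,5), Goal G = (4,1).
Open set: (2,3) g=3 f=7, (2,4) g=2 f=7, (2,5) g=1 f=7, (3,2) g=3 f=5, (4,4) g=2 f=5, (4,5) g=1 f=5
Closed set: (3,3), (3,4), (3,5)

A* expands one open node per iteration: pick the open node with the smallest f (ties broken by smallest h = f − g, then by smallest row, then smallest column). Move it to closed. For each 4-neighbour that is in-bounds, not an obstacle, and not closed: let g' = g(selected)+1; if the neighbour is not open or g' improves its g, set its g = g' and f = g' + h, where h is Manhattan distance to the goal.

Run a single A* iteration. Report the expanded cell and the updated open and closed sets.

expanded=(3,2); open=[(2,2) g=4 f=7, (2,3) g=3 f=7, (2,4) g=2 f=7, (2,5) g=1 f=7, (3,1) g=4 f=5, (4,2) g=4 f=5, (4,4) g=2 f=5, (4,5) g=1 f=5]; closed=[(3,2), (3,3), (3,4), (3,5)]

step 1: expand (3,2) (f=5, h=2) → closed; open now [(2,2) g=4 f=7, (2,3) g=3 f=7, (2,4) g=2 f=7, (2,5) g=1 f=7, (3,1) g=4 f=5, (4,2) g=4 f=5, (4,4) g=2 f=5, (4,5) g=1 f=5]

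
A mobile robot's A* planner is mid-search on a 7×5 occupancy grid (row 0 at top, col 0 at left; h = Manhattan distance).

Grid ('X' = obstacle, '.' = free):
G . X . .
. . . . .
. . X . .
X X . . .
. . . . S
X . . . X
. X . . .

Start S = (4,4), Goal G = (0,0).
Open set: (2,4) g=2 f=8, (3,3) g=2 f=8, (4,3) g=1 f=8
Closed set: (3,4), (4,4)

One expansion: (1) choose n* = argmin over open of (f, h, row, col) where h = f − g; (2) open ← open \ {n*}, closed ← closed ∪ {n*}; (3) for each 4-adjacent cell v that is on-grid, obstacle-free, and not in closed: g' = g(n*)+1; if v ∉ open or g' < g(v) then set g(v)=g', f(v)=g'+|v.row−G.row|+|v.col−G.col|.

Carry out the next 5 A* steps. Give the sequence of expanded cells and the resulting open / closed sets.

step 1: expand (2,4) (f=8, h=6) → closed; open now [(1,4) g=3 f=8, (2,3) g=3 f=8, (3,3) g=2 f=8, (4,3) g=1 f=8]
step 2: expand (1,4) (f=8, h=5) → closed; open now [(0,4) g=4 f=8, (1,3) g=4 f=8, (2,3) g=3 f=8, (3,3) g=2 f=8, (4,3) g=1 f=8]
step 3: expand (0,4) (f=8, h=4) → closed; open now [(0,3) g=5 f=8, (1,3) g=4 f=8, (2,3) g=3 f=8, (3,3) g=2 f=8, (4,3) g=1 f=8]
step 4: expand (0,3) (f=8, h=3) → closed; open now [(1,3) g=4 f=8, (2,3) g=3 f=8, (3,3) g=2 f=8, (4,3) g=1 f=8]
step 5: expand (1,3) (f=8, h=4) → closed; open now [(1,2) g=5 f=8, (2,3) g=3 f=8, (3,3) g=2 f=8, (4,3) g=1 f=8]

order=[(2,4) → (1,4) → (0,4) → (0,3) → (1,3)]; open=[(1,2) g=5 f=8, (2,3) g=3 f=8, (3,3) g=2 f=8, (4,3) g=1 f=8]; closed=[(0,3), (0,4), (1,3), (1,4), (2,4), (3,4), (4,4)]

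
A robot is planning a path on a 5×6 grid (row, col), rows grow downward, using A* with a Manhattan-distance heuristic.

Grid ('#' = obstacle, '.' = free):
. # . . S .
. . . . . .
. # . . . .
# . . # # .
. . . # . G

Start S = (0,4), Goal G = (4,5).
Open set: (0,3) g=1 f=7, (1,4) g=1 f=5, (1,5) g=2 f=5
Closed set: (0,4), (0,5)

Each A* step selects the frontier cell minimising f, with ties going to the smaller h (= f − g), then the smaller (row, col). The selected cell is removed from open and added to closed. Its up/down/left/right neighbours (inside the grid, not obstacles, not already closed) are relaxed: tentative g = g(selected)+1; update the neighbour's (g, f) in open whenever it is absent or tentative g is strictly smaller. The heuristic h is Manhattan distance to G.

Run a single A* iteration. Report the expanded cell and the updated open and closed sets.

expanded=(1,5); open=[(0,3) g=1 f=7, (1,4) g=1 f=5, (2,5) g=3 f=5]; closed=[(0,4), (0,5), (1,5)]

step 1: expand (1,5) (f=5, h=3) → closed; open now [(0,3) g=1 f=7, (1,4) g=1 f=5, (2,5) g=3 f=5]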